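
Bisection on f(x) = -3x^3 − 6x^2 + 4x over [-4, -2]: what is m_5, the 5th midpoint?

x = -3 gives f = 15, positive; keep [-3, -2]
x = -2.5 gives f = -0.625, negative; keep [-3, -2.5]
x = -2.75 gives f = 6.015625, positive; keep [-2.75, -2.5]
x = -2.625 gives f = 2.4199, positive; keep [-2.625, -2.5]
x = -2.5625 gives f = 0.8308, positive; keep [-2.5625, -2.5]

-2.5625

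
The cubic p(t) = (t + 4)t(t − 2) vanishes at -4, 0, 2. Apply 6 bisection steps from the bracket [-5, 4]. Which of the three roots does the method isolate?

t = -0.5 gives p = 4.375, positive; keep [-5, -0.5]
t = -2.75 gives p = 16.328125, positive; keep [-5, -2.75]
t = -3.875 gives p = 2.845703, positive; keep [-5, -3.875]
t = -4.4375 gives p = -12.4978, negative; keep [-4.4375, -3.875]
t = -4.15625 gives p = -3.998, negative; keep [-4.15625, -3.875]
t = -4.015625 gives p = -0.3774, negative; keep [-4.015625, -3.875]

-4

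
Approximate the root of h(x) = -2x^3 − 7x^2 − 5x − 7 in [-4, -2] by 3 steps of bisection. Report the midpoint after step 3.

-3.25

h(-3) = -1 < 0, so the root lies in [-4, -3]
h(-3.5) = 10.5 > 0, so the root lies in [-3.5, -3]
h(-3.25) = 3.96875 > 0, so the root lies in [-3.25, -3]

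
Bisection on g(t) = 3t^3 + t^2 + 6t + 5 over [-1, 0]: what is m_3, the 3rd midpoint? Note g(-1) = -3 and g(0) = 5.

t = -0.5 gives g = 1.875, positive; keep [-1, -0.5]
t = -0.75 gives g = -0.203125, negative; keep [-0.75, -0.5]
t = -0.625 gives g = 0.908203, positive; keep [-0.75, -0.625]

-0.625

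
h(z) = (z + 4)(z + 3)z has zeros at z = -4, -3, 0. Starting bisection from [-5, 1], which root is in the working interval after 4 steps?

0

h(-2) = -4 < 0, so the root lies in [-2, 1]
h(-0.5) = -4.375 < 0, so the root lies in [-0.5, 1]
h(0.25) = 3.453125 > 0, so the root lies in [-0.5, 0.25]
h(-0.125) = -1.3926 < 0, so the root lies in [-0.125, 0.25]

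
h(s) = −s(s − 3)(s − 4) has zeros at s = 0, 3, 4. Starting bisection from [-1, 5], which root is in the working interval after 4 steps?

h(2) = -4 < 0, so the root lies in [-1, 2]
h(0.5) = -4.375 < 0, so the root lies in [-1, 0.5]
h(-0.25) = 3.453125 > 0, so the root lies in [-0.25, 0.5]
h(0.125) = -1.3926 < 0, so the root lies in [-0.25, 0.125]

0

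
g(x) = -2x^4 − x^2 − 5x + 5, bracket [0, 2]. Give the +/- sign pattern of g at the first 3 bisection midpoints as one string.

-++

x = 1 gives g = -3, negative; keep [0, 1]
x = 0.5 gives g = 2.125, positive; keep [0.5, 1]
x = 0.75 gives g = 0.054688, positive; keep [0.75, 1]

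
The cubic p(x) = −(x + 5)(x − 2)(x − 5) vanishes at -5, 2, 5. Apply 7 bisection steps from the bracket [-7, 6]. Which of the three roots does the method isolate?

-5

p(-0.5) = -61.875 < 0, so the root lies in [-7, -0.5]
p(-3.75) = -62.890625 < 0, so the root lies in [-7, -3.75]
p(-5.375) = 28.693359 > 0, so the root lies in [-5.375, -3.75]
p(-4.5625) = -27.4548 < 0, so the root lies in [-5.375, -4.5625]
p(-4.96875) = -2.1709 < 0, so the root lies in [-5.375, -4.96875]
p(-5.171875) = 12.5385 > 0, so the root lies in [-5.171875, -4.96875]
p(-5.0703125) = 5.0063 > 0, so the root lies in [-5.0703125, -4.96875]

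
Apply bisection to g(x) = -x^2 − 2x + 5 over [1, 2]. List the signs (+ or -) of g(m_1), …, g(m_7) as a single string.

-+++--+

g(1.5) = -0.25 < 0, so the root lies in [1, 1.5]
g(1.25) = 0.9375 > 0, so the root lies in [1.25, 1.5]
g(1.375) = 0.359375 > 0, so the root lies in [1.375, 1.5]
g(1.4375) = 0.0586 > 0, so the root lies in [1.4375, 1.5]
g(1.46875) = -0.0947 < 0, so the root lies in [1.4375, 1.46875]
g(1.453125) = -0.0178 < 0, so the root lies in [1.4375, 1.453125]
g(1.4453125) = 0.0204 > 0, so the root lies in [1.4453125, 1.453125]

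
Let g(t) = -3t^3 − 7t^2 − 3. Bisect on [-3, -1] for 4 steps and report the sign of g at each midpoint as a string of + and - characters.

m = -2, g(m) = -7 (−); new bracket [-3, -2]
m = -2.5, g(m) = 0.125 (+); new bracket [-2.5, -2]
m = -2.25, g(m) = -4.265625 (−); new bracket [-2.5, -2.25]
m = -2.375, g(m) = -2.2949 (−); new bracket [-2.5, -2.375]

-+--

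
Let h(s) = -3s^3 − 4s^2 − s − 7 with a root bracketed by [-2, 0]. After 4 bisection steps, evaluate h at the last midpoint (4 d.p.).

0.5879

s = -1 gives h = -7, negative; keep [-2, -1]
s = -1.5 gives h = -4.375, negative; keep [-2, -1.5]
s = -1.75 gives h = -1.421875, negative; keep [-2, -1.75]
s = -1.875 gives h = 0.5879, positive; keep [-1.875, -1.75]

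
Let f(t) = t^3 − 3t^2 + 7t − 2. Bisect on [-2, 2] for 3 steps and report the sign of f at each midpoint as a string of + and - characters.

t = 0 gives f = -2, negative; keep [0, 2]
t = 1 gives f = 3, positive; keep [0, 1]
t = 0.5 gives f = 0.875, positive; keep [0, 0.5]

-++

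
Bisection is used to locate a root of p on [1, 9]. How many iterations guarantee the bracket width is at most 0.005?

11

Width after n steps is 8/2^n. Need 2^n ≥ 8/0.005 = 1600.
2^10 = 1024 < 1600 ≤ 2^11 = 2048, so n = 11.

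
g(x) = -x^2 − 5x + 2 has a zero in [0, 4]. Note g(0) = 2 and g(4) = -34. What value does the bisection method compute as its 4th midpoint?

0.25

g(2) = -12 < 0, so the root lies in [0, 2]
g(1) = -4 < 0, so the root lies in [0, 1]
g(0.5) = -0.75 < 0, so the root lies in [0, 0.5]
g(0.25) = 0.6875 > 0, so the root lies in [0.25, 0.5]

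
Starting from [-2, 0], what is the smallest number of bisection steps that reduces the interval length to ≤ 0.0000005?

Width after n steps is 2/2^n. Need 2^n ≥ 2/0.0000005 = 4000000.
2^21 = 2097152 < 4000000 ≤ 2^22 = 4194304, so n = 22.

22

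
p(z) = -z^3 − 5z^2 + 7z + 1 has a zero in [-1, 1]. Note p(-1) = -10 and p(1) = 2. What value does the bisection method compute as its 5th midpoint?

-0.1875

p(0) = 1 > 0, so the root lies in [-1, 0]
p(-0.5) = -3.625 < 0, so the root lies in [-0.5, 0]
p(-0.25) = -1.046875 < 0, so the root lies in [-0.25, 0]
p(-0.125) = 0.0488 > 0, so the root lies in [-0.25, -0.125]
p(-0.1875) = -0.4817 < 0, so the root lies in [-0.1875, -0.125]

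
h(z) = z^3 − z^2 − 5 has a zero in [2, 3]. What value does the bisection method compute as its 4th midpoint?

z = 2.5 gives h = 4.375, positive; keep [2, 2.5]
z = 2.25 gives h = 1.328125, positive; keep [2, 2.25]
z = 2.125 gives h = 0.080078, positive; keep [2, 2.125]
z = 2.0625 gives h = -0.4802, negative; keep [2.0625, 2.125]

2.0625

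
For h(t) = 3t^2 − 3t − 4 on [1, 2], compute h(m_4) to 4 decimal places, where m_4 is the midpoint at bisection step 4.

h(1.5) = -1.75 < 0, so the root lies in [1.5, 2]
h(1.75) = -0.0625 < 0, so the root lies in [1.75, 2]
h(1.875) = 0.921875 > 0, so the root lies in [1.75, 1.875]
h(1.8125) = 0.418 > 0, so the root lies in [1.75, 1.8125]

0.4180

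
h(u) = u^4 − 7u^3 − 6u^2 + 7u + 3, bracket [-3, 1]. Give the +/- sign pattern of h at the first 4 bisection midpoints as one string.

-+++

midpoint -1: h = -2 < 0 → [-3, -1]
midpoint -2: h = 37 > 0 → [-2, -1]
midpoint -1.5: h = 7.6875 > 0 → [-1.5, -1]
midpoint -1.25: h = 0.9883 > 0 → [-1.25, -1]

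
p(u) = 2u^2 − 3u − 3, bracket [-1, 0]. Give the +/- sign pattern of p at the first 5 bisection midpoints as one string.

m = -0.5, p(m) = -1 (−); new bracket [-1, -0.5]
m = -0.75, p(m) = 0.375 (+); new bracket [-0.75, -0.5]
m = -0.625, p(m) = -0.34375 (−); new bracket [-0.75, -0.625]
m = -0.6875, p(m) = 0.0078 (+); new bracket [-0.6875, -0.625]
m = -0.65625, p(m) = -0.1699 (−); new bracket [-0.6875, -0.65625]

-+-+-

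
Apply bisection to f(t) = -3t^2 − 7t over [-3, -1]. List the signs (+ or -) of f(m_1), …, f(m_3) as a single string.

+-+

t = -2 gives f = 2, positive; keep [-3, -2]
t = -2.5 gives f = -1.25, negative; keep [-2.5, -2]
t = -2.25 gives f = 0.5625, positive; keep [-2.5, -2.25]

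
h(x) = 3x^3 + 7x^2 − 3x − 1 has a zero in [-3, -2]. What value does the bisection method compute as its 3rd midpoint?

h(-2.5) = 3.375 > 0, so the root lies in [-3, -2.5]
h(-2.75) = -2.203125 < 0, so the root lies in [-2.75, -2.5]
h(-2.625) = 0.845703 > 0, so the root lies in [-2.75, -2.625]

-2.625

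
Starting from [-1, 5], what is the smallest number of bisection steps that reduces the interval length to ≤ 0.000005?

Width after n steps is 6/2^n. Need 2^n ≥ 6/0.000005 = 1200000.
2^20 = 1048576 < 1200000 ≤ 2^21 = 2097152, so n = 21.

21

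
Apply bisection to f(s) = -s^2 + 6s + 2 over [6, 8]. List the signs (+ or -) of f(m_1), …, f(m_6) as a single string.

s = 7 gives f = -5, negative; keep [6, 7]
s = 6.5 gives f = -1.25, negative; keep [6, 6.5]
s = 6.25 gives f = 0.4375, positive; keep [6.25, 6.5]
s = 6.375 gives f = -0.3906, negative; keep [6.25, 6.375]
s = 6.3125 gives f = 0.0273, positive; keep [6.3125, 6.375]
s = 6.34375 gives f = -0.1807, negative; keep [6.3125, 6.34375]

--+-+-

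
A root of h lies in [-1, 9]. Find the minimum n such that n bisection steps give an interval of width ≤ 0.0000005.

25

Width after n steps is 10/2^n. Need 2^n ≥ 10/0.0000005 = 20000000.
2^24 = 16777216 < 20000000 ≤ 2^25 = 33554432, so n = 25.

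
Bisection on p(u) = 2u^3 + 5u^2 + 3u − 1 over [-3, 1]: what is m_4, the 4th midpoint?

midpoint -1: p = -1 < 0 → [-1, 1]
midpoint 0: p = -1 < 0 → [0, 1]
midpoint 0.5: p = 2 > 0 → [0, 0.5]
midpoint 0.25: p = 0.0938 > 0 → [0, 0.25]

0.25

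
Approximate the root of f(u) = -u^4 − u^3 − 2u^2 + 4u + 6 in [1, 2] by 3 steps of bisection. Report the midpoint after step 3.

1.375

f(1.5) = -0.9375 < 0, so the root lies in [1, 1.5]
f(1.25) = 3.480469 > 0, so the root lies in [1.25, 1.5]
f(1.375) = 1.544678 > 0, so the root lies in [1.375, 1.5]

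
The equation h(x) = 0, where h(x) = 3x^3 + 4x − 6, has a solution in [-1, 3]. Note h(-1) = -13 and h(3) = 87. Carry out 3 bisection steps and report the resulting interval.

x = 1 gives h = 1, positive; keep [-1, 1]
x = 0 gives h = -6, negative; keep [0, 1]
x = 0.5 gives h = -3.625, negative; keep [0.5, 1]

[0.5, 1]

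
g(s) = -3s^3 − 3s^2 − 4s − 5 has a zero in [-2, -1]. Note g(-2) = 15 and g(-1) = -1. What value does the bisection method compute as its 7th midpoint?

-1.1328125

g(-1.5) = 4.375 > 0, so the root lies in [-1.5, -1]
g(-1.25) = 1.171875 > 0, so the root lies in [-1.25, -1]
g(-1.125) = -0.025391 < 0, so the root lies in [-1.25, -1.125]
g(-1.1875) = 0.5432 > 0, so the root lies in [-1.1875, -1.125]
g(-1.15625) = 0.2517 > 0, so the root lies in [-1.15625, -1.125]
g(-1.140625) = 0.1114 > 0, so the root lies in [-1.140625, -1.125]
g(-1.1328125) = 0.0426 > 0, so the root lies in [-1.1328125, -1.125]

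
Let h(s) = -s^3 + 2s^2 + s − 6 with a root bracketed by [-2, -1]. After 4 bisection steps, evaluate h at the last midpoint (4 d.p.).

h(-1.5) = 0.375 > 0, so the root lies in [-1.5, -1]
h(-1.25) = -2.171875 < 0, so the root lies in [-1.5, -1.25]
h(-1.375) = -0.994141 < 0, so the root lies in [-1.5, -1.375]
h(-1.4375) = -0.3342 < 0, so the root lies in [-1.5, -1.4375]

-0.3342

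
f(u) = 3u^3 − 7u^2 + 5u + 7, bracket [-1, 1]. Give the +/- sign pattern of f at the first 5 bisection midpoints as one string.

f(0) = 7 > 0, so the root lies in [-1, 0]
f(-0.5) = 2.375 > 0, so the root lies in [-1, -0.5]
f(-0.75) = -1.953125 < 0, so the root lies in [-0.75, -0.5]
f(-0.625) = 0.4082 > 0, so the root lies in [-0.75, -0.625]
f(-0.6875) = -0.7209 < 0, so the root lies in [-0.6875, -0.625]

++-+-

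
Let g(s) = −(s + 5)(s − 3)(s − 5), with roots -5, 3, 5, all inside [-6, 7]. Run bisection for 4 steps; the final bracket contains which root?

-5

m = 0.5, g(m) = -61.875 (−); new bracket [-6, 0.5]
m = -2.75, g(m) = -100.265625 (−); new bracket [-6, -2.75]
m = -4.375, g(m) = -43.212891 (−); new bracket [-6, -4.375]
m = -5.1875, g(m) = 15.6394 (+); new bracket [-5.1875, -4.375]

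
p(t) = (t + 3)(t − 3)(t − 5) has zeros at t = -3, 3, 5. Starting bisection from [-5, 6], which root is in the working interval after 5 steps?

midpoint 0.5: p = 39.375 > 0 → [-5, 0.5]
midpoint -2.25: p = 28.546875 > 0 → [-5, -2.25]
midpoint -3.625: p = -35.712891 < 0 → [-3.625, -2.25]
midpoint -2.9375: p = 2.9456 > 0 → [-3.625, -2.9375]
midpoint -3.28125: p = -14.6297 < 0 → [-3.28125, -2.9375]

-3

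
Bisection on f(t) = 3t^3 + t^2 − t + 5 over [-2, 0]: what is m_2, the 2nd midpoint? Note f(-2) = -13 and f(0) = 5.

-1.5

t = -1 gives f = 4, positive; keep [-2, -1]
t = -1.5 gives f = -1.375, negative; keep [-1.5, -1]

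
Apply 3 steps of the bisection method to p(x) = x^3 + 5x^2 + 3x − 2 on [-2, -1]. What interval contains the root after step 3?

[-1.25, -1.125]

midpoint -1.5: p = 1.375 > 0 → [-1.5, -1]
midpoint -1.25: p = 0.109375 > 0 → [-1.25, -1]
midpoint -1.125: p = -0.470703 < 0 → [-1.25, -1.125]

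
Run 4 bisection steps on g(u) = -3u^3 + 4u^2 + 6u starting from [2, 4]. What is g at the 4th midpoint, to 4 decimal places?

2.0254

u = 3 gives g = -27, negative; keep [2, 3]
u = 2.5 gives g = -6.875, negative; keep [2, 2.5]
u = 2.25 gives g = -0.421875, negative; keep [2, 2.25]
u = 2.125 gives g = 2.0254, positive; keep [2.125, 2.25]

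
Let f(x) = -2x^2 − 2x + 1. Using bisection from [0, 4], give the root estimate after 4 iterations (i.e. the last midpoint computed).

f(2) = -11 < 0, so the root lies in [0, 2]
f(1) = -3 < 0, so the root lies in [0, 1]
f(0.5) = -0.5 < 0, so the root lies in [0, 0.5]
f(0.25) = 0.375 > 0, so the root lies in [0.25, 0.5]

0.25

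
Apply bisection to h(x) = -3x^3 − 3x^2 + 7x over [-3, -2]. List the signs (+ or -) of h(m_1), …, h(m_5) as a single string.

m = -2.5, h(m) = 10.625 (+); new bracket [-2.5, -2]
m = -2.25, h(m) = 3.234375 (+); new bracket [-2.25, -2]
m = -2.125, h(m) = 0.365234 (+); new bracket [-2.125, -2]
m = -2.0625, h(m) = -0.8782 (−); new bracket [-2.125, -2.0625]
m = -2.09375, h(m) = -0.2719 (−); new bracket [-2.125, -2.09375]

+++--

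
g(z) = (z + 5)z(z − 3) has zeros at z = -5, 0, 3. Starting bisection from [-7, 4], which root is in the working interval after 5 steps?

-5

g(-1.5) = 23.625 > 0, so the root lies in [-7, -1.5]
g(-4.25) = 23.109375 > 0, so the root lies in [-7, -4.25]
g(-5.625) = -30.322266 < 0, so the root lies in [-5.625, -4.25]
g(-4.9375) = 2.4495 > 0, so the root lies in [-5.625, -4.9375]
g(-5.28125) = -12.3006 < 0, so the root lies in [-5.28125, -4.9375]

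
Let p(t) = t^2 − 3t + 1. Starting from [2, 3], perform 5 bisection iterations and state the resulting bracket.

[2.59375, 2.625]

midpoint 2.5: p = -0.25 < 0 → [2.5, 3]
midpoint 2.75: p = 0.3125 > 0 → [2.5, 2.75]
midpoint 2.625: p = 0.015625 > 0 → [2.5, 2.625]
midpoint 2.5625: p = -0.1211 < 0 → [2.5625, 2.625]
midpoint 2.59375: p = -0.0537 < 0 → [2.59375, 2.625]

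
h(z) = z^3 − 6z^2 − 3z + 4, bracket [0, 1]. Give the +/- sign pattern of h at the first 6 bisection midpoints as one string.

+-+---

m = 0.5, h(m) = 1.125 (+); new bracket [0.5, 1]
m = 0.75, h(m) = -1.203125 (−); new bracket [0.5, 0.75]
m = 0.625, h(m) = 0.025391 (+); new bracket [0.625, 0.75]
m = 0.6875, h(m) = -0.5735 (−); new bracket [0.625, 0.6875]
m = 0.65625, h(m) = -0.2701 (−); new bracket [0.625, 0.65625]
m = 0.640625, h(m) = -0.1214 (−); new bracket [0.625, 0.640625]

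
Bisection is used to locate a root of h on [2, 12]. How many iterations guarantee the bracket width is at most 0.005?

11

Width after n steps is 10/2^n. Need 2^n ≥ 10/0.005 = 2000.
2^10 = 1024 < 2000 ≤ 2^11 = 2048, so n = 11.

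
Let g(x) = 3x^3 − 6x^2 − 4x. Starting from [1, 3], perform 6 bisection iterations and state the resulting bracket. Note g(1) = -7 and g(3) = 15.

[2.5, 2.53125]

x = 2 gives g = -8, negative; keep [2, 3]
x = 2.5 gives g = -0.625, negative; keep [2.5, 3]
x = 2.75 gives g = 6.015625, positive; keep [2.5, 2.75]
x = 2.625 gives g = 2.4199, positive; keep [2.5, 2.625]
x = 2.5625 gives g = 0.8308, positive; keep [2.5, 2.5625]
x = 2.53125 gives g = 0.0865, positive; keep [2.5, 2.53125]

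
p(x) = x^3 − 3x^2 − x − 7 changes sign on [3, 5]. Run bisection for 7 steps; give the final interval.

[3.75, 3.765625]

p(4) = 5 > 0, so the root lies in [3, 4]
p(3.5) = -4.375 < 0, so the root lies in [3.5, 4]
p(3.75) = -0.203125 < 0, so the root lies in [3.75, 4]
p(3.875) = 2.2637 > 0, so the root lies in [3.75, 3.875]
p(3.8125) = 0.9973 > 0, so the root lies in [3.75, 3.8125]
p(3.78125) = 0.3889 > 0, so the root lies in [3.75, 3.78125]
p(3.765625) = 0.0909 > 0, so the root lies in [3.75, 3.765625]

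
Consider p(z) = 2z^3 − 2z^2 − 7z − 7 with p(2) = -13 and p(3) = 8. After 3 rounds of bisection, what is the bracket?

p(2.5) = -5.75 < 0, so the root lies in [2.5, 3]
p(2.75) = 0.21875 > 0, so the root lies in [2.5, 2.75]
p(2.625) = -2.980469 < 0, so the root lies in [2.625, 2.75]

[2.625, 2.75]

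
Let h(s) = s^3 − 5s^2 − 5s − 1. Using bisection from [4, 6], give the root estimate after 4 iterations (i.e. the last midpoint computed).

h(5) = -26 < 0, so the root lies in [5, 6]
h(5.5) = -13.375 < 0, so the root lies in [5.5, 6]
h(5.75) = -4.953125 < 0, so the root lies in [5.75, 6]
h(5.875) = -0.1738 < 0, so the root lies in [5.875, 6]

5.875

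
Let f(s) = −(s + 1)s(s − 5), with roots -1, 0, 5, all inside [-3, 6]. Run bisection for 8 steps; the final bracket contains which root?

5

midpoint 1.5: f = 13.125 > 0 → [1.5, 6]
midpoint 3.75: f = 22.265625 > 0 → [3.75, 6]
midpoint 4.875: f = 3.580078 > 0 → [4.875, 6]
midpoint 5.4375: f = -15.3142 < 0 → [4.875, 5.4375]
midpoint 5.15625: f = -4.9599 < 0 → [4.875, 5.15625]
midpoint 5.015625: f = -0.4714 < 0 → [4.875, 5.015625]
midpoint 4.9453125: f = 1.6079 > 0 → [4.9453125, 5.015625]
midpoint 4.98046875: f = 0.5817 > 0 → [4.98046875, 5.015625]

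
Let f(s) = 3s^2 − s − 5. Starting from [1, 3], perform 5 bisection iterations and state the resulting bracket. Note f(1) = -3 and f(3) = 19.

s = 2 gives f = 5, positive; keep [1, 2]
s = 1.5 gives f = 0.25, positive; keep [1, 1.5]
s = 1.25 gives f = -1.5625, negative; keep [1.25, 1.5]
s = 1.375 gives f = -0.7031, negative; keep [1.375, 1.5]
s = 1.4375 gives f = -0.2383, negative; keep [1.4375, 1.5]

[1.4375, 1.5]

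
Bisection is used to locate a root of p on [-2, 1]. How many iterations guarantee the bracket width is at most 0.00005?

Width after n steps is 3/2^n. Need 2^n ≥ 3/0.00005 = 60000.
2^15 = 32768 < 60000 ≤ 2^16 = 65536, so n = 16.

16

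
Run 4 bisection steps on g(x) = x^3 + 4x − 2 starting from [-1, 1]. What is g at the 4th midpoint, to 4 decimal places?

m = 0, g(m) = -2 (−); new bracket [0, 1]
m = 0.5, g(m) = 0.125 (+); new bracket [0, 0.5]
m = 0.25, g(m) = -0.984375 (−); new bracket [0.25, 0.5]
m = 0.375, g(m) = -0.4473 (−); new bracket [0.375, 0.5]

-0.4473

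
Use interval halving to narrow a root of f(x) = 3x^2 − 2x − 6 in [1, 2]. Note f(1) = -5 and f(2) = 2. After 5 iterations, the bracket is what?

[1.78125, 1.8125]

midpoint 1.5: f = -2.25 < 0 → [1.5, 2]
midpoint 1.75: f = -0.3125 < 0 → [1.75, 2]
midpoint 1.875: f = 0.796875 > 0 → [1.75, 1.875]
midpoint 1.8125: f = 0.2305 > 0 → [1.75, 1.8125]
midpoint 1.78125: f = -0.0439 < 0 → [1.78125, 1.8125]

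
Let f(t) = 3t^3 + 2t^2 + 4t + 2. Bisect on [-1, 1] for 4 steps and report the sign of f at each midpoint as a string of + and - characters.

f(0) = 2 > 0, so the root lies in [-1, 0]
f(-0.5) = 0.125 > 0, so the root lies in [-1, -0.5]
f(-0.75) = -1.140625 < 0, so the root lies in [-0.75, -0.5]
f(-0.625) = -0.4512 < 0, so the root lies in [-0.625, -0.5]

++--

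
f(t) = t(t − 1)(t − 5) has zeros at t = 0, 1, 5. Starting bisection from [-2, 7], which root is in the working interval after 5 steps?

5

midpoint 2.5: f = -9.375 < 0 → [2.5, 7]
midpoint 4.75: f = -4.453125 < 0 → [4.75, 7]
midpoint 5.875: f = 25.060547 > 0 → [4.75, 5.875]
midpoint 5.3125: f = 7.1594 > 0 → [4.75, 5.3125]
midpoint 5.03125: f = 0.6338 > 0 → [4.75, 5.03125]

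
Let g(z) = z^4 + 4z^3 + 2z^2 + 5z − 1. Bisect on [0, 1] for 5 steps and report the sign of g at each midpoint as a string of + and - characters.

midpoint 0.5: g = 2.5625 > 0 → [0, 0.5]
midpoint 0.25: g = 0.441406 > 0 → [0, 0.25]
midpoint 0.125: g = -0.335693 < 0 → [0.125, 0.25]
midpoint 0.1875: g = 0.0354 > 0 → [0.125, 0.1875]
midpoint 0.15625: g = -0.1541 < 0 → [0.15625, 0.1875]

++-+-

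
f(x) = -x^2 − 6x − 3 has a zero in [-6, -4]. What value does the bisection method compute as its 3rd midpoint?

-5.25

m = -5, f(m) = 2 (+); new bracket [-6, -5]
m = -5.5, f(m) = -0.25 (−); new bracket [-5.5, -5]
m = -5.25, f(m) = 0.9375 (+); new bracket [-5.5, -5.25]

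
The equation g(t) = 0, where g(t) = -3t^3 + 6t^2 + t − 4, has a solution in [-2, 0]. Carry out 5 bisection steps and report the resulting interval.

[-0.8125, -0.75]

m = -1, g(m) = 4 (+); new bracket [-1, 0]
m = -0.5, g(m) = -2.625 (−); new bracket [-1, -0.5]
m = -0.75, g(m) = -0.109375 (−); new bracket [-1, -0.75]
m = -0.875, g(m) = 1.7285 (+); new bracket [-0.875, -0.75]
m = -0.8125, g(m) = 0.7576 (+); new bracket [-0.8125, -0.75]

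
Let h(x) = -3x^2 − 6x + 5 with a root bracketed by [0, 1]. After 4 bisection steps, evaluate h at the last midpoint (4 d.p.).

-0.5430

m = 0.5, h(m) = 1.25 (+); new bracket [0.5, 1]
m = 0.75, h(m) = -1.1875 (−); new bracket [0.5, 0.75]
m = 0.625, h(m) = 0.078125 (+); new bracket [0.625, 0.75]
m = 0.6875, h(m) = -0.543 (−); new bracket [0.625, 0.6875]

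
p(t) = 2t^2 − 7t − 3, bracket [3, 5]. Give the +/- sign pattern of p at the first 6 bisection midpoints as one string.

+---++

midpoint 4: p = 1 > 0 → [3, 4]
midpoint 3.5: p = -3 < 0 → [3.5, 4]
midpoint 3.75: p = -1.125 < 0 → [3.75, 4]
midpoint 3.875: p = -0.0938 < 0 → [3.875, 4]
midpoint 3.9375: p = 0.4453 > 0 → [3.875, 3.9375]
midpoint 3.90625: p = 0.1738 > 0 → [3.875, 3.90625]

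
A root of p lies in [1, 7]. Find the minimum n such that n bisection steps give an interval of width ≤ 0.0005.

14

Width after n steps is 6/2^n. Need 2^n ≥ 6/0.0005 = 12000.
2^13 = 8192 < 12000 ≤ 2^14 = 16384, so n = 14.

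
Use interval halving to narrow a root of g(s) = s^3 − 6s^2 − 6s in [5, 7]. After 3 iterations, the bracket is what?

[6.75, 7]

s = 6 gives g = -36, negative; keep [6, 7]
s = 6.5 gives g = -17.875, negative; keep [6.5, 7]
s = 6.75 gives g = -6.328125, negative; keep [6.75, 7]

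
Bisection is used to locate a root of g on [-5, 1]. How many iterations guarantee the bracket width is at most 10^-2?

Width after n steps is 6/2^n. Need 2^n ≥ 6/10^-2 = 600.
2^9 = 512 < 600 ≤ 2^10 = 1024, so n = 10.

10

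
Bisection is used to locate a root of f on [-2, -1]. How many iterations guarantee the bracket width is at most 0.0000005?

21

Width after n steps is 1/2^n. Need 2^n ≥ 1/0.0000005 = 2000000.
2^20 = 1048576 < 2000000 ≤ 2^21 = 2097152, so n = 21.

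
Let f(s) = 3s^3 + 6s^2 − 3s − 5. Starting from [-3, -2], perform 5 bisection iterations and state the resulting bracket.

s = -2.5 gives f = -6.875, negative; keep [-2.5, -2]
s = -2.25 gives f = -2.046875, negative; keep [-2.25, -2]
s = -2.125 gives f = -0.318359, negative; keep [-2.125, -2]
s = -2.0625 gives f = 0.3899, positive; keep [-2.125, -2.0625]
s = -2.09375 gives f = 0.0483, positive; keep [-2.125, -2.09375]

[-2.125, -2.09375]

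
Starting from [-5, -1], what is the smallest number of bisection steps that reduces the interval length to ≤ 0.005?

10

Width after n steps is 4/2^n. Need 2^n ≥ 4/0.005 = 800.
2^9 = 512 < 800 ≤ 2^10 = 1024, so n = 10.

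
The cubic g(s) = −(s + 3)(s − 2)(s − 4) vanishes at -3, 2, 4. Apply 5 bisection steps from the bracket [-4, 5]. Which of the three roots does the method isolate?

g(0.5) = -18.375 < 0, so the root lies in [-4, 0.5]
g(-1.75) = -26.953125 < 0, so the root lies in [-4, -1.75]
g(-2.875) = -4.189453 < 0, so the root lies in [-4, -2.875]
g(-3.4375) = 17.6931 > 0, so the root lies in [-3.4375, -2.875]
g(-3.15625) = 5.7655 > 0, so the root lies in [-3.15625, -2.875]

-3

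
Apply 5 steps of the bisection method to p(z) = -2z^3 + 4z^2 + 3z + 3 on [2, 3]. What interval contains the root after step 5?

m = 2.5, p(m) = 4.25 (+); new bracket [2.5, 3]
m = 2.75, p(m) = -0.09375 (−); new bracket [2.5, 2.75]
m = 2.625, p(m) = 2.261719 (+); new bracket [2.625, 2.75]
m = 2.6875, p(m) = 1.1313 (+); new bracket [2.6875, 2.75]
m = 2.71875, p(m) = 0.5308 (+); new bracket [2.71875, 2.75]

[2.71875, 2.75]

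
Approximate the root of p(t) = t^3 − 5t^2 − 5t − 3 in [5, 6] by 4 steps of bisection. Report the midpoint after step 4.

5.9375

t = 5.5 gives p = -15.375, negative; keep [5.5, 6]
t = 5.75 gives p = -6.953125, negative; keep [5.75, 6]
t = 5.875 gives p = -2.173828, negative; keep [5.875, 6]
t = 5.9375 gives p = 0.363, positive; keep [5.875, 5.9375]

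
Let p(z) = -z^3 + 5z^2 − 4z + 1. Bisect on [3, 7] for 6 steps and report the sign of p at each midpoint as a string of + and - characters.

-+---+

midpoint 5: p = -19 < 0 → [3, 5]
midpoint 4: p = 1 > 0 → [4, 5]
midpoint 4.5: p = -6.875 < 0 → [4, 4.5]
midpoint 4.25: p = -2.4531 < 0 → [4, 4.25]
midpoint 4.125: p = -0.6113 < 0 → [4, 4.125]
midpoint 4.0625: p = 0.2224 > 0 → [4.0625, 4.125]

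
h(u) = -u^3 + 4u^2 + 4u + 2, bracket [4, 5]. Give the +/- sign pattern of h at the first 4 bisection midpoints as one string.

+++-

m = 4.5, h(m) = 9.875 (+); new bracket [4.5, 5]
m = 4.75, h(m) = 4.078125 (+); new bracket [4.75, 5]
m = 4.875, h(m) = 0.705078 (+); new bracket [4.875, 5]
m = 4.9375, h(m) = -1.1052 (−); new bracket [4.875, 4.9375]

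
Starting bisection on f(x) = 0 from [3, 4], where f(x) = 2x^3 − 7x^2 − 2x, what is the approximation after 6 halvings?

3.765625

midpoint 3.5: f = -7 < 0 → [3.5, 4]
midpoint 3.75: f = -0.46875 < 0 → [3.75, 4]
midpoint 3.875: f = 3.511719 > 0 → [3.75, 3.875]
midpoint 3.8125: f = 1.4595 > 0 → [3.75, 3.8125]
midpoint 3.78125: f = 0.48 > 0 → [3.75, 3.78125]
midpoint 3.765625: f = 0.0018 > 0 → [3.75, 3.765625]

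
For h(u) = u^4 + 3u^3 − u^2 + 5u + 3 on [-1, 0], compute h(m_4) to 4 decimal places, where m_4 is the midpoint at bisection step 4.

0.4065

u = -0.5 gives h = -0.0625, negative; keep [-0.5, 0]
u = -0.25 gives h = 1.644531, positive; keep [-0.5, -0.25]
u = -0.375 gives h = 0.845947, positive; keep [-0.5, -0.375]
u = -0.4375 gives h = 0.4065, positive; keep [-0.5, -0.4375]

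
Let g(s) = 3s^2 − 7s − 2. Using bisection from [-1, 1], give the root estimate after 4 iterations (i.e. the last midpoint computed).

-0.375

s = 0 gives g = -2, negative; keep [-1, 0]
s = -0.5 gives g = 2.25, positive; keep [-0.5, 0]
s = -0.25 gives g = -0.0625, negative; keep [-0.5, -0.25]
s = -0.375 gives g = 1.0469, positive; keep [-0.375, -0.25]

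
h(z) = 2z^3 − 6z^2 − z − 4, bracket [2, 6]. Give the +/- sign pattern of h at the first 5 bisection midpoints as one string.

+-+-+

m = 4, h(m) = 24 (+); new bracket [2, 4]
m = 3, h(m) = -7 (−); new bracket [3, 4]
m = 3.5, h(m) = 4.75 (+); new bracket [3, 3.5]
m = 3.25, h(m) = -1.9688 (−); new bracket [3.25, 3.5]
m = 3.375, h(m) = 1.168 (+); new bracket [3.25, 3.375]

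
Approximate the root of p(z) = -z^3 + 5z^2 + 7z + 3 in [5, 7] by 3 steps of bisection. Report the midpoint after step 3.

m = 6, p(m) = 9 (+); new bracket [6, 7]
m = 6.5, p(m) = -14.875 (−); new bracket [6, 6.5]
m = 6.25, p(m) = -2.078125 (−); new bracket [6, 6.25]

6.25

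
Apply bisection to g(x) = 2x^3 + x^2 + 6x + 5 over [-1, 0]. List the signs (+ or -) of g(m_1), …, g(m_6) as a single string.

x = -0.5 gives g = 2, positive; keep [-1, -0.5]
x = -0.75 gives g = 0.21875, positive; keep [-1, -0.75]
x = -0.875 gives g = -0.824219, negative; keep [-0.875, -0.75]
x = -0.8125 gives g = -0.2876, negative; keep [-0.8125, -0.75]
x = -0.78125 gives g = -0.0308, negative; keep [-0.78125, -0.75]
x = -0.765625 gives g = 0.0948, positive; keep [-0.78125, -0.765625]

++---+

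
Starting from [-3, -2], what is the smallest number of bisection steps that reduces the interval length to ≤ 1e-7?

Width after n steps is 1/2^n. Need 2^n ≥ 1/1e-7 = 10000000.
2^23 = 8388608 < 10000000 ≤ 2^24 = 16777216, so n = 24.

24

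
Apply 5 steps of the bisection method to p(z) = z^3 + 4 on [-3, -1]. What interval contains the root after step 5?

p(-2) = -4 < 0, so the root lies in [-2, -1]
p(-1.5) = 0.625 > 0, so the root lies in [-2, -1.5]
p(-1.75) = -1.359375 < 0, so the root lies in [-1.75, -1.5]
p(-1.625) = -0.291 < 0, so the root lies in [-1.625, -1.5]
p(-1.5625) = 0.1853 > 0, so the root lies in [-1.625, -1.5625]

[-1.625, -1.5625]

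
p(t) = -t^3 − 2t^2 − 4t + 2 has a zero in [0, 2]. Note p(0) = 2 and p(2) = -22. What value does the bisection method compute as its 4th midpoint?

0.375

t = 1 gives p = -5, negative; keep [0, 1]
t = 0.5 gives p = -0.625, negative; keep [0, 0.5]
t = 0.25 gives p = 0.859375, positive; keep [0.25, 0.5]
t = 0.375 gives p = 0.166, positive; keep [0.375, 0.5]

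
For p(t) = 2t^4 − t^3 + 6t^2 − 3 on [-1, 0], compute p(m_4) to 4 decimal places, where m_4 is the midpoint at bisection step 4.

m = -0.5, p(m) = -1.25 (−); new bracket [-1, -0.5]
m = -0.75, p(m) = 1.429688 (+); new bracket [-0.75, -0.5]
m = -0.625, p(m) = -0.106934 (−); new bracket [-0.75, -0.625]
m = -0.6875, p(m) = 0.6077 (+); new bracket [-0.6875, -0.625]

0.6077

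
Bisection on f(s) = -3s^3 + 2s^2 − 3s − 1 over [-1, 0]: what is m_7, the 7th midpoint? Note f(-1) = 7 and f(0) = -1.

-0.2734375

m = -0.5, f(m) = 1.375 (+); new bracket [-0.5, 0]
m = -0.25, f(m) = -0.078125 (−); new bracket [-0.5, -0.25]
m = -0.375, f(m) = 0.564453 (+); new bracket [-0.375, -0.25]
m = -0.3125, f(m) = 0.2244 (+); new bracket [-0.3125, -0.25]
m = -0.28125, f(m) = 0.0687 (+); new bracket [-0.28125, -0.25]
m = -0.265625, f(m) = -0.0058 (−); new bracket [-0.28125, -0.265625]
m = -0.2734375, f(m) = 0.0312 (+); new bracket [-0.2734375, -0.265625]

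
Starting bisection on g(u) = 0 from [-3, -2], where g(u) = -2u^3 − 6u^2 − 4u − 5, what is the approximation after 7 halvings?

midpoint -2.5: g = -1.25 < 0 → [-3, -2.5]
midpoint -2.75: g = 2.21875 > 0 → [-2.75, -2.5]
midpoint -2.625: g = 0.332031 > 0 → [-2.625, -2.5]
midpoint -2.5625: g = -0.4956 < 0 → [-2.625, -2.5625]
midpoint -2.59375: g = -0.0911 < 0 → [-2.625, -2.59375]
midpoint -2.609375: g = 0.1181 > 0 → [-2.609375, -2.59375]
midpoint -2.6015625: g = 0.0129 > 0 → [-2.6015625, -2.59375]

-2.6015625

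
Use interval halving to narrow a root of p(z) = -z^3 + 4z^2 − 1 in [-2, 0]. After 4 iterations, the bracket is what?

z = -1 gives p = 4, positive; keep [-1, 0]
z = -0.5 gives p = 0.125, positive; keep [-0.5, 0]
z = -0.25 gives p = -0.734375, negative; keep [-0.5, -0.25]
z = -0.375 gives p = -0.3848, negative; keep [-0.5, -0.375]

[-0.5, -0.375]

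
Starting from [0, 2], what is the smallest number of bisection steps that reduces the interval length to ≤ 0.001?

11

Width after n steps is 2/2^n. Need 2^n ≥ 2/0.001 = 2000.
2^10 = 1024 < 2000 ≤ 2^11 = 2048, so n = 11.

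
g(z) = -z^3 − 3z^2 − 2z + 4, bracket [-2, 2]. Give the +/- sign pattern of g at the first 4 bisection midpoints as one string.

z = 0 gives g = 4, positive; keep [0, 2]
z = 1 gives g = -2, negative; keep [0, 1]
z = 0.5 gives g = 2.125, positive; keep [0.5, 1]
z = 0.75 gives g = 0.3906, positive; keep [0.75, 1]

+-++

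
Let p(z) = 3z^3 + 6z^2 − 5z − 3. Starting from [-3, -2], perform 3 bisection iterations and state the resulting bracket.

z = -2.5 gives p = 0.125, positive; keep [-3, -2.5]
z = -2.75 gives p = -6.265625, negative; keep [-2.75, -2.5]
z = -2.625 gives p = -2.794922, negative; keep [-2.625, -2.5]

[-2.625, -2.5]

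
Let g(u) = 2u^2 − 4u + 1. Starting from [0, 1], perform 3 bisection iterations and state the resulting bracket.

u = 0.5 gives g = -0.5, negative; keep [0, 0.5]
u = 0.25 gives g = 0.125, positive; keep [0.25, 0.5]
u = 0.375 gives g = -0.21875, negative; keep [0.25, 0.375]

[0.25, 0.375]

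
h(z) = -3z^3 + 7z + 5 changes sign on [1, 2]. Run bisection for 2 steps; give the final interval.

midpoint 1.5: h = 5.375 > 0 → [1.5, 2]
midpoint 1.75: h = 1.171875 > 0 → [1.75, 2]

[1.75, 2]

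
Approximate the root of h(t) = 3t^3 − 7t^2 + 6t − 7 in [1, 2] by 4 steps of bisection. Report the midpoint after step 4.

midpoint 1.5: h = -3.625 < 0 → [1.5, 2]
midpoint 1.75: h = -1.859375 < 0 → [1.75, 2]
midpoint 1.875: h = -0.583984 < 0 → [1.875, 2]
midpoint 1.9375: h = 0.1672 > 0 → [1.875, 1.9375]

1.9375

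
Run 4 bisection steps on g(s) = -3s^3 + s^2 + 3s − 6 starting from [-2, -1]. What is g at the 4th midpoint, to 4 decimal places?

m = -1.5, g(m) = 1.875 (+); new bracket [-1.5, -1]
m = -1.25, g(m) = -2.328125 (−); new bracket [-1.5, -1.25]
m = -1.375, g(m) = -0.435547 (−); new bracket [-1.5, -1.375]
m = -1.4375, g(m) = 0.6653 (+); new bracket [-1.4375, -1.375]

0.6653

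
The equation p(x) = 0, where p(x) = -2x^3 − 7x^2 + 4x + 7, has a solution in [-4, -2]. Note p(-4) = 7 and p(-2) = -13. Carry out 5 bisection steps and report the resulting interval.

[-3.8125, -3.75]

m = -3, p(m) = -14 (−); new bracket [-4, -3]
m = -3.5, p(m) = -7 (−); new bracket [-4, -3.5]
m = -3.75, p(m) = -0.96875 (−); new bracket [-4, -3.75]
m = -3.875, p(m) = 2.7617 (+); new bracket [-3.875, -3.75]
m = -3.8125, p(m) = 0.8345 (+); new bracket [-3.8125, -3.75]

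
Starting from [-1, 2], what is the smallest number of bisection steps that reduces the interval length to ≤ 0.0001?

15

Width after n steps is 3/2^n. Need 2^n ≥ 3/0.0001 = 30000.
2^14 = 16384 < 30000 ≤ 2^15 = 32768, so n = 15.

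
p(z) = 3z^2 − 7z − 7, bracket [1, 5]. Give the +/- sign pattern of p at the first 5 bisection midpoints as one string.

-++++

m = 3, p(m) = -1 (−); new bracket [3, 5]
m = 4, p(m) = 13 (+); new bracket [3, 4]
m = 3.5, p(m) = 5.25 (+); new bracket [3, 3.5]
m = 3.25, p(m) = 1.9375 (+); new bracket [3, 3.25]
m = 3.125, p(m) = 0.4219 (+); new bracket [3, 3.125]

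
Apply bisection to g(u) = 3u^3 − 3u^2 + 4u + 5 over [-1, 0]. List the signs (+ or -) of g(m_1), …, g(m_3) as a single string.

u = -0.5 gives g = 1.875, positive; keep [-1, -0.5]
u = -0.75 gives g = -0.953125, negative; keep [-0.75, -0.5]
u = -0.625 gives g = 0.595703, positive; keep [-0.75, -0.625]

+-+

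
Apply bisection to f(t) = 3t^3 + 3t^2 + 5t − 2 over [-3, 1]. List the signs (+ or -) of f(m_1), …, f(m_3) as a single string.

t = -1 gives f = -7, negative; keep [-1, 1]
t = 0 gives f = -2, negative; keep [0, 1]
t = 0.5 gives f = 1.625, positive; keep [0, 0.5]

--+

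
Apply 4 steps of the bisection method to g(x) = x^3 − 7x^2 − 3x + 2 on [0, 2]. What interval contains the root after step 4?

x = 1 gives g = -7, negative; keep [0, 1]
x = 0.5 gives g = -1.125, negative; keep [0, 0.5]
x = 0.25 gives g = 0.828125, positive; keep [0.25, 0.5]
x = 0.375 gives g = -0.0566, negative; keep [0.25, 0.375]

[0.25, 0.375]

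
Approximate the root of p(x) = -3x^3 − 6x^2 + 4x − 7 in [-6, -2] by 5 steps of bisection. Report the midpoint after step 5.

p(-4) = 73 > 0, so the root lies in [-4, -2]
p(-3) = 8 > 0, so the root lies in [-3, -2]
p(-2.5) = -7.625 < 0, so the root lies in [-3, -2.5]
p(-2.75) = -0.9844 < 0, so the root lies in [-3, -2.75]
p(-2.875) = 3.1973 > 0, so the root lies in [-2.875, -2.75]

-2.875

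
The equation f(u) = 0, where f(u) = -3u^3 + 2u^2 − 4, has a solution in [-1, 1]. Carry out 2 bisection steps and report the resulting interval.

u = 0 gives f = -4, negative; keep [-1, 0]
u = -0.5 gives f = -3.125, negative; keep [-1, -0.5]

[-1, -0.5]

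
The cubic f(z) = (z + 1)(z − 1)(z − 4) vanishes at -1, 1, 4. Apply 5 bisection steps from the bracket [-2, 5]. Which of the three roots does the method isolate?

m = 1.5, f(m) = -3.125 (−); new bracket [1.5, 5]
m = 3.25, f(m) = -7.171875 (−); new bracket [3.25, 5]
m = 4.125, f(m) = 2.001953 (+); new bracket [3.25, 4.125]
m = 3.6875, f(m) = -3.9368 (−); new bracket [3.6875, 4.125]
m = 3.90625, f(m) = -1.3368 (−); new bracket [3.90625, 4.125]

4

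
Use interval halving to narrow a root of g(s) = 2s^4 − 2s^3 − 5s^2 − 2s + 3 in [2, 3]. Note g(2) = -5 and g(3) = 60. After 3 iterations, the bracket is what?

[2.125, 2.25]

g(2.5) = 13.625 > 0, so the root lies in [2, 2.5]
g(2.25) = 1.664062 > 0, so the root lies in [2, 2.25]
g(2.125) = -2.237793 < 0, so the root lies in [2.125, 2.25]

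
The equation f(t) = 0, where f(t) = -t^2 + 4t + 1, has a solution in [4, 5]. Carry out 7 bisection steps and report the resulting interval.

f(4.5) = -1.25 < 0, so the root lies in [4, 4.5]
f(4.25) = -0.0625 < 0, so the root lies in [4, 4.25]
f(4.125) = 0.484375 > 0, so the root lies in [4.125, 4.25]
f(4.1875) = 0.2148 > 0, so the root lies in [4.1875, 4.25]
f(4.21875) = 0.0771 > 0, so the root lies in [4.21875, 4.25]
f(4.234375) = 0.0076 > 0, so the root lies in [4.234375, 4.25]
f(4.2421875) = -0.0274 < 0, so the root lies in [4.234375, 4.2421875]

[4.234375, 4.2421875]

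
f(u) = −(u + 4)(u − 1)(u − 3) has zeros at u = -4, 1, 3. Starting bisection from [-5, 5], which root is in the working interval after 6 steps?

m = 0, f(m) = -12 (−); new bracket [-5, 0]
m = -2.5, f(m) = -28.875 (−); new bracket [-5, -2.5]
m = -3.75, f(m) = -8.015625 (−); new bracket [-5, -3.75]
m = -4.375, f(m) = 14.8652 (+); new bracket [-4.375, -3.75]
m = -4.0625, f(m) = 2.2346 (+); new bracket [-4.0625, -3.75]
m = -3.90625, f(m) = -3.1766 (−); new bracket [-4.0625, -3.90625]

-4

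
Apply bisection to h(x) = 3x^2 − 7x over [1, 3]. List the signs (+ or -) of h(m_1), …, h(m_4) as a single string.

-+-+

h(2) = -2 < 0, so the root lies in [2, 3]
h(2.5) = 1.25 > 0, so the root lies in [2, 2.5]
h(2.25) = -0.5625 < 0, so the root lies in [2.25, 2.5]
h(2.375) = 0.2969 > 0, so the root lies in [2.25, 2.375]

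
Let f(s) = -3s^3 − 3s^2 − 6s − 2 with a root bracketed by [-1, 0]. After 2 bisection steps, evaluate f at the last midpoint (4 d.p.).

s = -0.5 gives f = 0.625, positive; keep [-0.5, 0]
s = -0.25 gives f = -0.640625, negative; keep [-0.5, -0.25]

-0.6406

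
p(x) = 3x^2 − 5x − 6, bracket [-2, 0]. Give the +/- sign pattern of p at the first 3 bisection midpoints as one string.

m = -1, p(m) = 2 (+); new bracket [-1, 0]
m = -0.5, p(m) = -2.75 (−); new bracket [-1, -0.5]
m = -0.75, p(m) = -0.5625 (−); new bracket [-1, -0.75]

+--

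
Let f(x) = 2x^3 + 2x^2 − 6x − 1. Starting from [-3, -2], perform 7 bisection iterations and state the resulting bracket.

f(-2.5) = -4.75 < 0, so the root lies in [-2.5, -2]
f(-2.25) = -0.15625 < 0, so the root lies in [-2.25, -2]
f(-2.125) = 1.589844 > 0, so the root lies in [-2.25, -2.125]
f(-2.1875) = 0.7603 > 0, so the root lies in [-2.25, -2.1875]
f(-2.21875) = 0.313 > 0, so the root lies in [-2.25, -2.21875]
f(-2.234375) = 0.0812 > 0, so the root lies in [-2.25, -2.234375]
f(-2.2421875) = -0.0368 < 0, so the root lies in [-2.2421875, -2.234375]

[-2.2421875, -2.234375]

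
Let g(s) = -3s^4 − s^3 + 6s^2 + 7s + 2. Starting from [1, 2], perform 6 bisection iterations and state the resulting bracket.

s = 1.5 gives g = 7.4375, positive; keep [1.5, 2]
s = 1.75 gives g = -0.871094, negative; keep [1.5, 1.75]
s = 1.625 gives g = 4.009033, positive; keep [1.625, 1.75]
s = 1.6875 gives g = 1.7656, positive; keep [1.6875, 1.75]
s = 1.71875 gives g = 0.4983, positive; keep [1.71875, 1.75]
s = 1.734375 gives g = -0.1733, negative; keep [1.71875, 1.734375]

[1.71875, 1.734375]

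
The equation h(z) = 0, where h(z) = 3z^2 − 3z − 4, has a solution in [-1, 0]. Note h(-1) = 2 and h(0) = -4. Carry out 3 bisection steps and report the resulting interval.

midpoint -0.5: h = -1.75 < 0 → [-1, -0.5]
midpoint -0.75: h = -0.0625 < 0 → [-1, -0.75]
midpoint -0.875: h = 0.921875 > 0 → [-0.875, -0.75]

[-0.875, -0.75]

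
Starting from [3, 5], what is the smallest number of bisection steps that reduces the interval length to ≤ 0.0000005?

Width after n steps is 2/2^n. Need 2^n ≥ 2/0.0000005 = 4000000.
2^21 = 2097152 < 4000000 ≤ 2^22 = 4194304, so n = 22.

22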